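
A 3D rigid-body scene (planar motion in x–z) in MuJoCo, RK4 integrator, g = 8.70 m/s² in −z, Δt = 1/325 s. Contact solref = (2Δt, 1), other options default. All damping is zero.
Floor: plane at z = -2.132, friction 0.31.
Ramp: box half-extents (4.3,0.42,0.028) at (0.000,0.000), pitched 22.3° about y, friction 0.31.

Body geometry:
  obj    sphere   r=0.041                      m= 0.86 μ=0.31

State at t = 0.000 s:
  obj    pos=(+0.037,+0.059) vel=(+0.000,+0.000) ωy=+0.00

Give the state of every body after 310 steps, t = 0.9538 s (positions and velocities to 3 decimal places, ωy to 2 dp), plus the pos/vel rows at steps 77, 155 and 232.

State at t = 0.9538 s:
  obj    pos=(+1.030,-0.348) vel=(+2.081,-0.853) ωy=+54.85

Key-timestep trajectory:
   step    t(s)  obj.x    obj.z    obj.vx   obj.vz 
     77  0.2369   +0.098  +0.034  +0.517  -0.212
    155  0.4769   +0.285  -0.042  +1.041  -0.427
    232  0.7138   +0.593  -0.169  +1.557  -0.639


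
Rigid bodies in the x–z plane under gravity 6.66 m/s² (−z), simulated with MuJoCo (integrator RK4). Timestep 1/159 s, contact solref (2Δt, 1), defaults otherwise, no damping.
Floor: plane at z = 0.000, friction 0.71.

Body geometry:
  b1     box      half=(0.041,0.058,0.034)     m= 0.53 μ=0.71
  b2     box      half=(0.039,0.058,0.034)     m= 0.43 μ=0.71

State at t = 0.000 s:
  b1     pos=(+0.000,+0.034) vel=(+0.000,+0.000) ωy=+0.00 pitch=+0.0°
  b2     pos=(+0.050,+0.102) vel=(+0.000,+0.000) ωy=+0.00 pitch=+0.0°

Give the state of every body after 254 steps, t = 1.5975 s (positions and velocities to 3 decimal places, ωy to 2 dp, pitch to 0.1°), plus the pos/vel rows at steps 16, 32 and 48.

State at t = 1.5975 s:
  b1     pos=(+0.000,+0.034) vel=(+0.000,+0.000) ωy=+0.00 pitch=+0.0°
  b2     pos=(+0.090,+0.039) vel=(+0.000,+0.000) ωy=+0.00 pitch=+90.0°

Key-timestep trajectory:
   step    t(s)  b1.x    b1.z    b1.vx   b1.vz   b2.x    b2.z    b2.vx   b2.vz 
     16  0.1006   +0.000  +0.034  +0.000  +0.000   +0.055  +0.100  +0.108  -0.046
     32  0.2013   +0.000  +0.034  +0.000  +0.000   +0.072  +0.085  +0.203  -0.317
     48  0.3019   +0.000  +0.034  +0.000  +0.000   +0.091  +0.036  -0.010  +0.099


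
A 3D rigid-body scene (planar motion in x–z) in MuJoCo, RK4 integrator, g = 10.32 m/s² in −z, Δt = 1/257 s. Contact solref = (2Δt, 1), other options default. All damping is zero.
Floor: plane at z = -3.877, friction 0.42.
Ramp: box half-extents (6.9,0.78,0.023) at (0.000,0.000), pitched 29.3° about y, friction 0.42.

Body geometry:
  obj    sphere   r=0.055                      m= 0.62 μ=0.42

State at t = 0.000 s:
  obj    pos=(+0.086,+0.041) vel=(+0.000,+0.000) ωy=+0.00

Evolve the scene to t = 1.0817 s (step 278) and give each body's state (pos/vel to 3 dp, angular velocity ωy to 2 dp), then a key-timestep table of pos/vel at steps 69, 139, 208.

State at t = 1.0817 s:
  obj    pos=(+1.927,-0.992) vel=(+3.403,-1.910) ωy=+70.94

Key-timestep trajectory:
   step    t(s)  obj.x    obj.z    obj.vx   obj.vz 
     69  0.2685   +0.199  -0.023  +0.845  -0.474
    139  0.5409   +0.546  -0.217  +1.702  -0.955
    208  0.8093   +1.117  -0.537  +2.546  -1.429


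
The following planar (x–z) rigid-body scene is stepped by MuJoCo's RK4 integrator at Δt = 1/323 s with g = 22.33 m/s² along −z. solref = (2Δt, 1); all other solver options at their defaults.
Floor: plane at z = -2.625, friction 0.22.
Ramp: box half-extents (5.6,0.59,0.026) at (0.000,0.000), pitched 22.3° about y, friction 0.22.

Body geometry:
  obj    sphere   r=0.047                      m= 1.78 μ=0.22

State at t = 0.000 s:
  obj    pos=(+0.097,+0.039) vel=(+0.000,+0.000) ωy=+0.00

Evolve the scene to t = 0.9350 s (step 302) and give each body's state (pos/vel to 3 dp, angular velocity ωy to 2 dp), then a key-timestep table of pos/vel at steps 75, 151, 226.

State at t = 0.9350 s:
  obj    pos=(+2.545,-0.965) vel=(+5.236,-2.147) ωy=+120.39

Key-timestep trajectory:
   step    t(s)  obj.x    obj.z    obj.vx   obj.vz 
     75  0.2322   +0.248  -0.023  +1.300  -0.533
    151  0.4675   +0.709  -0.212  +2.618  -1.074
    226  0.6997   +1.468  -0.523  +3.918  -1.607


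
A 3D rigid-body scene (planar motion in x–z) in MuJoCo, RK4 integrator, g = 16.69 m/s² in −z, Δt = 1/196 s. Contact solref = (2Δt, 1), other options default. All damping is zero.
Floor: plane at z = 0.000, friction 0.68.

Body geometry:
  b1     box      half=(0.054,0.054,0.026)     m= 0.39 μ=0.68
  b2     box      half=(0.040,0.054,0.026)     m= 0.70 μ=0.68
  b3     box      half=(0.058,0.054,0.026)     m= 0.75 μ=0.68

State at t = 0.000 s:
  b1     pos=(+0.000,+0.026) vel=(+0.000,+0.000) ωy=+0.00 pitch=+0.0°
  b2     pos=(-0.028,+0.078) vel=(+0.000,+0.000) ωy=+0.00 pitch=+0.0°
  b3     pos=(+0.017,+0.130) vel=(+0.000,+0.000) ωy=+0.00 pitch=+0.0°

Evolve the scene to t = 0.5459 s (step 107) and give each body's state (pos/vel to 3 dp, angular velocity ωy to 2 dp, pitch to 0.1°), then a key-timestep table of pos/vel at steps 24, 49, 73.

State at t = 0.5459 s:
  b1     pos=(+0.000,+0.026) vel=(+0.000,+0.000) ωy=+0.00 pitch=+0.0°
  b2     pos=(-0.028,+0.078) vel=(+0.000,+0.000) ωy=+0.00 pitch=+0.0°
  b3     pos=(+0.149,+0.026) vel=(+0.000,+0.000) ωy=+0.00 pitch=+180.0°

Key-timestep trajectory:
   step    t(s)  b1.x    b1.z    b1.vx   b1.vz   b2.x    b2.z    b2.vx   b2.vz   b3.x    b3.z    b3.vx   b3.vz 
     24  0.1224   +0.000  +0.026  -0.001  +0.000   -0.028  +0.078  -0.002  +0.000   +0.027  +0.126  +0.184  -0.119
     49  0.2500   +0.000  +0.026  -0.001  +0.000   -0.028  +0.078  -0.001  +0.000   +0.061  +0.114  +0.338  -0.066
     73  0.3724   +0.000  +0.026  +0.000  +0.000   -0.028  +0.078  +0.000  +0.000   +0.121  +0.060  +0.556  -1.201


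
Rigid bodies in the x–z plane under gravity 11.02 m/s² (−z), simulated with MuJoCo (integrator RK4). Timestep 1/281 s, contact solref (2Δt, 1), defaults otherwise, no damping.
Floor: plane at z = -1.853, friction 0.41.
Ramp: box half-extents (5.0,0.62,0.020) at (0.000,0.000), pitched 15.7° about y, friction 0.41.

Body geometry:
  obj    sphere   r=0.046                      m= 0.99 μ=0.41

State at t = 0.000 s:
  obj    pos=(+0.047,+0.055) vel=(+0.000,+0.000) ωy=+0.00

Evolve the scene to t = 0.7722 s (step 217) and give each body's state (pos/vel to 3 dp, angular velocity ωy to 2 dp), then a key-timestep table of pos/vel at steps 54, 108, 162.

State at t = 0.7722 s:
  obj    pos=(+0.659,-0.117) vel=(+1.584,-0.445) ωy=+35.75

Key-timestep trajectory:
   step    t(s)  obj.x    obj.z    obj.vx   obj.vz 
     54  0.1922   +0.085  +0.045  +0.394  -0.111
    108  0.3843   +0.199  +0.013  +0.788  -0.222
    162  0.5765   +0.388  -0.040  +1.182  -0.332


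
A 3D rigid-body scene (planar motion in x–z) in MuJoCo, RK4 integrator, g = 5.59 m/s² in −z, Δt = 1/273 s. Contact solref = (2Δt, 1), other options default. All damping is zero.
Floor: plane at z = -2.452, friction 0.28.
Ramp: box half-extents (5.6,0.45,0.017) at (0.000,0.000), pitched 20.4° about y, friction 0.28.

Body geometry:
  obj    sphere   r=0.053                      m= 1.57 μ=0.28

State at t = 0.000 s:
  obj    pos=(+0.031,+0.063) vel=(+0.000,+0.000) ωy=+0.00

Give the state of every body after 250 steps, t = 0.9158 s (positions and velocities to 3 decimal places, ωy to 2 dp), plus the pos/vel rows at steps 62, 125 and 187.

State at t = 0.9158 s:
  obj    pos=(+0.578,-0.140) vel=(+1.195,-0.444) ωy=+24.04

Key-timestep trajectory:
   step    t(s)  obj.x    obj.z    obj.vx   obj.vz 
     62  0.2271   +0.065  +0.051  +0.296  -0.110
    125  0.4579   +0.168  +0.012  +0.597  -0.222
    187  0.6850   +0.337  -0.051  +0.894  -0.332


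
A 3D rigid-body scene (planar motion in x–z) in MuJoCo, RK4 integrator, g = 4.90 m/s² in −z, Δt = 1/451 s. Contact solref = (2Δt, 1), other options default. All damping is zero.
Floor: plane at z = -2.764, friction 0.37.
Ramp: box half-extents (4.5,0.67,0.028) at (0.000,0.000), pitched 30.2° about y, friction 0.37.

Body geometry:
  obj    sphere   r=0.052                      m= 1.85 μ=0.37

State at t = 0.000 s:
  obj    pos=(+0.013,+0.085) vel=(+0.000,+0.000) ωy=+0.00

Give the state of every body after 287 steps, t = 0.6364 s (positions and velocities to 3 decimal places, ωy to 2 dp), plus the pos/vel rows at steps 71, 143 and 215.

State at t = 0.6364 s:
  obj    pos=(+0.321,-0.094) vel=(+0.968,-0.564) ωy=+21.54

Key-timestep trajectory:
   step    t(s)  obj.x    obj.z    obj.vx   obj.vz 
     71  0.1574   +0.032  +0.074  +0.240  -0.139
    143  0.3171   +0.090  +0.040  +0.483  -0.281
    215  0.4767   +0.186  -0.016  +0.725  -0.422


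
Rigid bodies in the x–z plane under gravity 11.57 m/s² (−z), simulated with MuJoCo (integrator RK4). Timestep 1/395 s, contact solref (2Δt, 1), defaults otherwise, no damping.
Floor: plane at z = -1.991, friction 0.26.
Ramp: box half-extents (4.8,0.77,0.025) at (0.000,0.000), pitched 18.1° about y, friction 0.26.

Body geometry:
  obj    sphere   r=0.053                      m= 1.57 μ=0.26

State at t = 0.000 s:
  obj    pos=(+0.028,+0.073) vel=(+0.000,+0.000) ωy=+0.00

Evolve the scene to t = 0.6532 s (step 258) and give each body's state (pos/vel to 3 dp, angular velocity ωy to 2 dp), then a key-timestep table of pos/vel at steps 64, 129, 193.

State at t = 0.6532 s:
  obj    pos=(+0.549,-0.097) vel=(+1.594,-0.521) ωy=+31.64

Key-timestep trajectory:
   step    t(s)  obj.x    obj.z    obj.vx   obj.vz 
     64  0.1620   +0.060  +0.062  +0.395  -0.129
    129  0.3266   +0.158  +0.030  +0.797  -0.261
    193  0.4886   +0.319  -0.022  +1.192  -0.390


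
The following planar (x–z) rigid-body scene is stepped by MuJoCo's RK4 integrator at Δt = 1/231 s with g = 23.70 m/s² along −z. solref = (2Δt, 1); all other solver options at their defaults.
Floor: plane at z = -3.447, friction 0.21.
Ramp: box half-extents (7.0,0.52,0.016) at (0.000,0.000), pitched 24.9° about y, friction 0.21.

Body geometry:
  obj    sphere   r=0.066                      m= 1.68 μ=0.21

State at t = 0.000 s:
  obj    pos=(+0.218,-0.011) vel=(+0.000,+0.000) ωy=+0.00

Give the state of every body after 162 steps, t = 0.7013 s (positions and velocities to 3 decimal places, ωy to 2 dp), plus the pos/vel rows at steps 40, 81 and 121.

State at t = 0.7013 s:
  obj    pos=(+1.808,-0.749) vel=(+4.534,-2.105) ωy=+75.71

Key-timestep trajectory:
   step    t(s)  obj.x    obj.z    obj.vx   obj.vz 
     40  0.1732   +0.315  -0.056  +1.120  -0.520
     81  0.3506   +0.616  -0.195  +2.267  -1.052
    121  0.5238   +1.105  -0.423  +3.387  -1.572


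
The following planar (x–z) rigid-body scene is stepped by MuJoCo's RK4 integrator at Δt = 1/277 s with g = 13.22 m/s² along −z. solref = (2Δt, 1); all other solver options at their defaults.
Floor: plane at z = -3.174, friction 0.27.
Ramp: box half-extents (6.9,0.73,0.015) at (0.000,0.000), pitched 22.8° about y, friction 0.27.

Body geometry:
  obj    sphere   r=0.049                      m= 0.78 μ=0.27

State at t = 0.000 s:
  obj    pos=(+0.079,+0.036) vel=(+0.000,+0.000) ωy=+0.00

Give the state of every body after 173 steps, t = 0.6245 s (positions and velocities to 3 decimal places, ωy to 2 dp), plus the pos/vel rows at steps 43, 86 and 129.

State at t = 0.6245 s:
  obj    pos=(+0.737,-0.240) vel=(+2.107,-0.886) ωy=+46.63

Key-timestep trajectory:
   step    t(s)  obj.x    obj.z    obj.vx   obj.vz 
     43  0.1552   +0.120  +0.019  +0.524  -0.220
     86  0.3105   +0.242  -0.032  +1.047  -0.440
    129  0.4657   +0.445  -0.118  +1.571  -0.660


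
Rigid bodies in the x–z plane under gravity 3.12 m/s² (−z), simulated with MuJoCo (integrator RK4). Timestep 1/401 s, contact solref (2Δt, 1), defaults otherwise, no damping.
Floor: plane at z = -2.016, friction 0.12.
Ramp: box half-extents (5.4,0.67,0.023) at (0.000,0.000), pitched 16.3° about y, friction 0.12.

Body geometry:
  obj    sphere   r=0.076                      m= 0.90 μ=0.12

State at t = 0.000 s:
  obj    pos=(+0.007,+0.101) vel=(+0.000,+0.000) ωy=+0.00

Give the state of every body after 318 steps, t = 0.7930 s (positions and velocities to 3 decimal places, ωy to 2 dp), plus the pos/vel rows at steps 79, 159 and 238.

State at t = 0.7930 s:
  obj    pos=(+0.196,+0.046) vel=(+0.476,-0.139) ωy=+6.53

Key-timestep trajectory:
   step    t(s)  obj.x    obj.z    obj.vx   obj.vz 
     79  0.1970   +0.019  +0.098  +0.118  -0.035
    159  0.3965   +0.054  +0.087  +0.238  -0.070
    238  0.5935   +0.113  +0.070  +0.356  -0.104


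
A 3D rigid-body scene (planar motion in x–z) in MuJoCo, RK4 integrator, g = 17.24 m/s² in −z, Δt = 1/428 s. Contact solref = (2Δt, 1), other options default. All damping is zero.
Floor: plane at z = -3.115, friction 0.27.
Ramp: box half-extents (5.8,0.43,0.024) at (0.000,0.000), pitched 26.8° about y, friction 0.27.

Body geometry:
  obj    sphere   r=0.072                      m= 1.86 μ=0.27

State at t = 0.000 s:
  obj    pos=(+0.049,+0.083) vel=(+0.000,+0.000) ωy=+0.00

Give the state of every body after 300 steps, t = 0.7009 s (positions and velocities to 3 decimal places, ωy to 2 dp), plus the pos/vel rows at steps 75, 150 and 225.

State at t = 0.7009 s:
  obj    pos=(+1.266,-0.532) vel=(+3.474,-1.755) ωy=+54.05

Key-timestep trajectory:
   step    t(s)  obj.x    obj.z    obj.vx   obj.vz 
     75  0.1752   +0.125  +0.044  +0.869  -0.439
    150  0.3505   +0.353  -0.071  +1.737  -0.877
    225  0.5257   +0.734  -0.263  +2.605  -1.316


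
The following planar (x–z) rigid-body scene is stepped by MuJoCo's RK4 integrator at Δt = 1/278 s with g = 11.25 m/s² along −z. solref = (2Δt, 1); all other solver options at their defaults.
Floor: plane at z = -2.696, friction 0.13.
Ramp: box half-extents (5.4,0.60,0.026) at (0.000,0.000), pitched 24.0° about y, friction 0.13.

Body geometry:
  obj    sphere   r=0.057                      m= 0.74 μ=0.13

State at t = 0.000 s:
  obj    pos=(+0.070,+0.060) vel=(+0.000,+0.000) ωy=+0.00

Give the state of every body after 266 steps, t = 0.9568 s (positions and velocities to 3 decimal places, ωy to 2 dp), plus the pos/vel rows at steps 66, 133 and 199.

State at t = 0.9568 s:
  obj    pos=(+1.437,-0.549) vel=(+2.857,-1.272) ωy=+54.85

Key-timestep trajectory:
   step    t(s)  obj.x    obj.z    obj.vx   obj.vz 
     66  0.2374   +0.154  +0.022  +0.709  -0.316
    133  0.4784   +0.412  -0.092  +1.429  -0.636
    199  0.7158   +0.835  -0.281  +2.138  -0.952


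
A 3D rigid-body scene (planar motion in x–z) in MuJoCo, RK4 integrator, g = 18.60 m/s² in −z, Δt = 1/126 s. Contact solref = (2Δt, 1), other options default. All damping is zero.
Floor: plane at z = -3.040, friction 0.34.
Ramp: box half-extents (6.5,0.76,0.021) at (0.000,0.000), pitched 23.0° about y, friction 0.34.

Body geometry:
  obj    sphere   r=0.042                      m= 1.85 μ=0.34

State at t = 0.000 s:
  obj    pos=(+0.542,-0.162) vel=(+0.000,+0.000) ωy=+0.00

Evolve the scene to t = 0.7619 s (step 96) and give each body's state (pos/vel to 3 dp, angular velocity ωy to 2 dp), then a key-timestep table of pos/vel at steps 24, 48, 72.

State at t = 0.7619 s:
  obj    pos=(+1.929,-0.750) vel=(+3.640,-1.545) ωy=+94.15

Key-timestep trajectory:
   step    t(s)  obj.x    obj.z    obj.vx   obj.vz 
     24  0.1905   +0.629  -0.199  +0.910  -0.386
     48  0.3810   +0.889  -0.309  +1.820  -0.773
     72  0.5714   +1.322  -0.493  +2.730  -1.159


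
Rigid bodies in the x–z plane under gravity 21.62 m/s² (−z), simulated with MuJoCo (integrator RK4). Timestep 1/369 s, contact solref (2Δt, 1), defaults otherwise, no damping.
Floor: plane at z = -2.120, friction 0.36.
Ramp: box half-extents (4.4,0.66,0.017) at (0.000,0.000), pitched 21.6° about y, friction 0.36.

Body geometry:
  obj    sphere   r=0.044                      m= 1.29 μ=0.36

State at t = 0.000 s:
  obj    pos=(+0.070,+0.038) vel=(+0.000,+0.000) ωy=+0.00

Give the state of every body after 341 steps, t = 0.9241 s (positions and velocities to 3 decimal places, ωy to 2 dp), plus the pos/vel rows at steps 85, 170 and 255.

State at t = 0.9241 s:
  obj    pos=(+2.327,-0.856) vel=(+4.885,-1.934) ωy=+119.39

Key-timestep trajectory:
   step    t(s)  obj.x    obj.z    obj.vx   obj.vz 
     85  0.2304   +0.210  -0.018  +1.218  -0.482
    170  0.4607   +0.631  -0.184  +2.435  -0.964
    255  0.6911   +1.332  -0.462  +3.653  -1.446


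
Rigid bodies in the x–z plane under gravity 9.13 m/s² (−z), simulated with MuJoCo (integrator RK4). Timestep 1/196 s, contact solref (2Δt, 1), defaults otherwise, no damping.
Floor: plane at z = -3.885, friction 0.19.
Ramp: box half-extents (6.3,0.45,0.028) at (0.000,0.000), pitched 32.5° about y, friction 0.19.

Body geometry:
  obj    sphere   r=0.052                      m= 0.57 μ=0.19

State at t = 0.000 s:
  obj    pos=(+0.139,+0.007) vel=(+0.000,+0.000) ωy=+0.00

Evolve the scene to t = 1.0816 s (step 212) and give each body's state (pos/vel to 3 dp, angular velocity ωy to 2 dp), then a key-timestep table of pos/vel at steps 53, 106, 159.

State at t = 1.0816 s:
  obj    pos=(+1.868,-1.095) vel=(+3.197,-2.037) ωy=+72.86

Key-timestep trajectory:
   step    t(s)  obj.x    obj.z    obj.vx   obj.vz 
     53  0.2704   +0.247  -0.062  +0.799  -0.509
    106  0.5408   +0.571  -0.269  +1.599  -1.018
    159  0.8112   +1.111  -0.613  +2.398  -1.527


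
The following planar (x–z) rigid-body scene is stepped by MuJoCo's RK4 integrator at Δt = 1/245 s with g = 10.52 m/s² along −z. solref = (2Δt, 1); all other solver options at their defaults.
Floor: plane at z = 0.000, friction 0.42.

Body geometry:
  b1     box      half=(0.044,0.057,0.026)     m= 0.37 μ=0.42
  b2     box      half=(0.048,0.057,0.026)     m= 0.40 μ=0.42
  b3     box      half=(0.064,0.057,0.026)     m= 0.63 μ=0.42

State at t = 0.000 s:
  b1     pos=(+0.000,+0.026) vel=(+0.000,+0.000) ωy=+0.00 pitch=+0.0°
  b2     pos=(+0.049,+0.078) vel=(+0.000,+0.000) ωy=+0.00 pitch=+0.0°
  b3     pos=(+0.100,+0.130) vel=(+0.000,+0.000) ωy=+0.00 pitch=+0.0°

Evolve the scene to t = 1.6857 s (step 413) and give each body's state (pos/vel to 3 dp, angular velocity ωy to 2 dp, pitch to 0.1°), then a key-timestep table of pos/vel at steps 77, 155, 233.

State at t = 1.6857 s:
  b1     pos=(+0.000,+0.026) vel=(+0.000,+0.000) ωy=+0.00 pitch=+0.0°
  b2     pos=(+0.096,+0.048) vel=(+0.000,+0.000) ωy=+0.00 pitch=+90.0°
  b3     pos=(+0.186,+0.064) vel=(+0.000,+0.000) ωy=+0.00 pitch=+90.0°

Key-timestep trajectory:
   step    t(s)  b1.x    b1.z    b1.vx   b1.vz   b2.x    b2.z    b2.vx   b2.vz   b3.x    b3.z    b3.vx   b3.vz 
     77  0.3143   +0.000  +0.026  +0.000  +0.000   +0.094  +0.049  +0.176  -0.086   +0.159  +0.069  +0.157  +0.006
    155  0.6327   +0.000  +0.026  +0.000  +0.000   +0.096  +0.048  +0.000  +0.000   +0.198  +0.068  -0.079  -0.016
    233  0.9510   +0.000  +0.026  +0.000  +0.000   +0.096  +0.048  +0.000  +0.000   +0.189  +0.065  -0.069  -0.024


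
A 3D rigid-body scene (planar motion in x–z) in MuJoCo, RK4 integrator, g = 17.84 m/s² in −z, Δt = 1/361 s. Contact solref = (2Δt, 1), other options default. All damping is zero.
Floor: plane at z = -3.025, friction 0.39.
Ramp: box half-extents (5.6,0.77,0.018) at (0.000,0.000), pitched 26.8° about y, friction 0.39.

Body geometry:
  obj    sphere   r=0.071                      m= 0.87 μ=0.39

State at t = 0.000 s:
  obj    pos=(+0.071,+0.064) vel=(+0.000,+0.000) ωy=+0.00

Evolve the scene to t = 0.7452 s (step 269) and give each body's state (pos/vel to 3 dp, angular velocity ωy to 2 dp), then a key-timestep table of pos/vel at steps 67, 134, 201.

State at t = 0.7452 s:
  obj    pos=(+1.495,-0.655) vel=(+3.821,-1.930) ωy=+60.29

Key-timestep trajectory:
   step    t(s)  obj.x    obj.z    obj.vx   obj.vz 
     67  0.1856   +0.159  +0.019  +0.952  -0.481
    134  0.3712   +0.424  -0.115  +1.904  -0.962
    201  0.5568   +0.866  -0.338  +2.856  -1.442


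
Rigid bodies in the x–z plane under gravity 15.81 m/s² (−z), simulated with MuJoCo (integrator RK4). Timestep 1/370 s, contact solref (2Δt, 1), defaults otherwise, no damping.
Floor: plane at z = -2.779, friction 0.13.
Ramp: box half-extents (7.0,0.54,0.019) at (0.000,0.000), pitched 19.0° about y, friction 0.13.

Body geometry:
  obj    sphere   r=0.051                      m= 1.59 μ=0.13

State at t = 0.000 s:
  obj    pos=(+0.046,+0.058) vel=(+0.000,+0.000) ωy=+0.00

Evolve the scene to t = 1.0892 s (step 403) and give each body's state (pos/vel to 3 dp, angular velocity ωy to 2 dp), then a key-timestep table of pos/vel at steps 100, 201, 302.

State at t = 1.0892 s:
  obj    pos=(+2.108,-0.652) vel=(+3.787,-1.304) ωy=+78.51

Key-timestep trajectory:
   step    t(s)  obj.x    obj.z    obj.vx   obj.vz 
    100  0.2703   +0.173  +0.014  +0.940  -0.324
    201  0.5432   +0.559  -0.118  +1.889  -0.650
    302  0.8162   +1.204  -0.341  +2.838  -0.977


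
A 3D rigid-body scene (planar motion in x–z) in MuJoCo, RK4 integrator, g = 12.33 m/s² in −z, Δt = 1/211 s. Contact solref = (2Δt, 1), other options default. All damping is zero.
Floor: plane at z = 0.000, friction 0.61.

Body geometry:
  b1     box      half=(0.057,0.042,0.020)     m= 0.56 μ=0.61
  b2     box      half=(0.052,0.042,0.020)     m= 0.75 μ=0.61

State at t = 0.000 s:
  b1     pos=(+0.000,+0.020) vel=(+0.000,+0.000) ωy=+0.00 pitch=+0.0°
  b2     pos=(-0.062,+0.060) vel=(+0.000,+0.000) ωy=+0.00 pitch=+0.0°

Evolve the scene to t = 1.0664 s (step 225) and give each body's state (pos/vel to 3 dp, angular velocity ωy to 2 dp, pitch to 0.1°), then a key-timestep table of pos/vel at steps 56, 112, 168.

State at t = 1.0664 s:
  b1     pos=(+0.001,+0.020) vel=(+0.001,+0.000) ωy=+0.00 pitch=+0.0°
  b2     pos=(-0.074,+0.051) vel=(+0.000,+0.000) ωy=+0.02 pitch=-44.1°

Key-timestep trajectory:
   step    t(s)  b1.x    b1.z    b1.vx   b1.vz   b2.x    b2.z    b2.vx   b2.vz 
     56  0.2654   +0.000  +0.020  +0.000  +0.000   -0.078  +0.053  +0.099  -0.034
    112  0.5308   +0.000  +0.020  +0.001  +0.000   -0.074  +0.051  +0.000  +0.000
    168  0.7962   +0.000  +0.020  +0.001  +0.000   -0.074  +0.051  +0.000  +0.000


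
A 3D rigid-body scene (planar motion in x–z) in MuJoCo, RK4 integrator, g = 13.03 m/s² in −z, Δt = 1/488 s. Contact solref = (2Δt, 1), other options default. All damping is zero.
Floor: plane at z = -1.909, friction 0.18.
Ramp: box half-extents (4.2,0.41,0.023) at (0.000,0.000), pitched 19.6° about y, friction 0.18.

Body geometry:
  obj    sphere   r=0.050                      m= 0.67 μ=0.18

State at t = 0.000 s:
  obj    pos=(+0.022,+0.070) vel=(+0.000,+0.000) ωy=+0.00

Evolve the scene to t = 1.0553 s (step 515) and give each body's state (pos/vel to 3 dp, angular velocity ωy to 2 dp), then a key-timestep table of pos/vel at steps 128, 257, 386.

State at t = 1.0553 s:
  obj    pos=(+1.660,-0.514) vel=(+3.104,-1.105) ωy=+65.89

Key-timestep trajectory:
   step    t(s)  obj.x    obj.z    obj.vx   obj.vz 
    128  0.2623   +0.123  +0.034  +0.772  -0.275
    257  0.5266   +0.430  -0.076  +1.549  -0.552
    386  0.7910   +0.942  -0.258  +2.326  -0.828


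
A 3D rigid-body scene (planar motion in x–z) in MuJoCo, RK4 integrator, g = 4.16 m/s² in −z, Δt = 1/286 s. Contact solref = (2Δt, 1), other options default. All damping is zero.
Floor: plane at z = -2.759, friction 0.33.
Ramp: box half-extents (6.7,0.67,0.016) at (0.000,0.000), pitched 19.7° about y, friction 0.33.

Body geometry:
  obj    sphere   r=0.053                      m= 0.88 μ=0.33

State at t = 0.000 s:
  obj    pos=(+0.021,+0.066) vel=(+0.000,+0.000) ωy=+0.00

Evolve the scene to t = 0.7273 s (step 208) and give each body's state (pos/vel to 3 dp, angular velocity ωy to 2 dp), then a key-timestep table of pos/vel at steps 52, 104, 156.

State at t = 0.7273 s:
  obj    pos=(+0.270,-0.024) vel=(+0.686,-0.246) ωy=+13.74

Key-timestep trajectory:
   step    t(s)  obj.x    obj.z    obj.vx   obj.vz 
     52  0.1818   +0.037  +0.060  +0.171  -0.061
    104  0.3636   +0.083  +0.043  +0.343  -0.123
    156  0.5455   +0.161  +0.016  +0.514  -0.184


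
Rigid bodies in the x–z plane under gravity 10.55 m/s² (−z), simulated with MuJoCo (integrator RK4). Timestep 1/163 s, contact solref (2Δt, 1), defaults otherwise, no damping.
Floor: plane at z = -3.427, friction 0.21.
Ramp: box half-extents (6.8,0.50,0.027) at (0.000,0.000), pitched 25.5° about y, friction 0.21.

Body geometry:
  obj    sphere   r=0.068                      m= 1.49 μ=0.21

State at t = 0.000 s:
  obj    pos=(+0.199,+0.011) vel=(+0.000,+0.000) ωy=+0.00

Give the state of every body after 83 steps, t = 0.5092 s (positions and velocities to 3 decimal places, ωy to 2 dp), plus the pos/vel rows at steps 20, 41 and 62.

State at t = 0.5092 s:
  obj    pos=(+0.579,-0.171) vel=(+1.491,-0.711) ωy=+24.28

Key-timestep trajectory:
   step    t(s)  obj.x    obj.z    obj.vx   obj.vz 
     20  0.1227   +0.221  +0.000  +0.360  -0.171
     41  0.2515   +0.292  -0.034  +0.737  -0.351
     62  0.3804   +0.411  -0.091  +1.114  -0.531


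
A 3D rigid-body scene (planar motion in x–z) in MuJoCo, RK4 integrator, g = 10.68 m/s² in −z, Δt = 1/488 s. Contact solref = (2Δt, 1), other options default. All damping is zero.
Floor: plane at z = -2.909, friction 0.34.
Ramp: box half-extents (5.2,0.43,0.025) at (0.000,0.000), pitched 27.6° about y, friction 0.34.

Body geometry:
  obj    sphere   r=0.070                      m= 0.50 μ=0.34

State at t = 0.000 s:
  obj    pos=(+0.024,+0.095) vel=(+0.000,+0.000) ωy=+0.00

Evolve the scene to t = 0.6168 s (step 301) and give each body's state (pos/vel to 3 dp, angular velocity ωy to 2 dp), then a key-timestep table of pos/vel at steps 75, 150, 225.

State at t = 0.6168 s:
  obj    pos=(+0.620,-0.217) vel=(+1.932,-1.010) ωy=+31.14

Key-timestep trajectory:
   step    t(s)  obj.x    obj.z    obj.vx   obj.vz 
     75  0.1537   +0.061  +0.075  +0.481  -0.252
    150  0.3074   +0.172  +0.017  +0.963  -0.503
    225  0.4611   +0.357  -0.079  +1.444  -0.755


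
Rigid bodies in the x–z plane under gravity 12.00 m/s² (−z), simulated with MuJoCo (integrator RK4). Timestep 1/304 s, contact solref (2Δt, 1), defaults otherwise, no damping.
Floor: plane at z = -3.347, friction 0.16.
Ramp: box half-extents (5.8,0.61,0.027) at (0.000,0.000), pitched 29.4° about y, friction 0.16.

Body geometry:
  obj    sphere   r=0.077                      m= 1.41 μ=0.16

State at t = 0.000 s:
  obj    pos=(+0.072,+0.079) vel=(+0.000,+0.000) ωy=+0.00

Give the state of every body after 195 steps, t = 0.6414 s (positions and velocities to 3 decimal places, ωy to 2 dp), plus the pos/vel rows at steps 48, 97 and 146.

State at t = 0.6414 s:
  obj    pos=(+0.829,-0.348) vel=(+2.361,-1.324) ωy=+34.80

Key-timestep trajectory:
   step    t(s)  obj.x    obj.z    obj.vx   obj.vz 
     48  0.1579   +0.118  +0.053  +0.583  -0.326
     97  0.3191   +0.260  -0.027  +1.169  -0.674
    146  0.4803   +0.497  -0.160  +1.768  -0.991


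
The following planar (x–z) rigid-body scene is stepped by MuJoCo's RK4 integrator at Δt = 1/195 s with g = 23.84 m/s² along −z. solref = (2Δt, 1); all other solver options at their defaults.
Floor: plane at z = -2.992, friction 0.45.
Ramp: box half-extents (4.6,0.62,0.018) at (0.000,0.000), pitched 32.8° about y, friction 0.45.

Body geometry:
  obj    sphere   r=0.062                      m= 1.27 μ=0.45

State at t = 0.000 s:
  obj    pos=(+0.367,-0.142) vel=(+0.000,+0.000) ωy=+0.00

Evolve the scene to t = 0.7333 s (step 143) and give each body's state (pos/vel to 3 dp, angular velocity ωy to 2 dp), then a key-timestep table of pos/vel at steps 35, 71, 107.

State at t = 0.7333 s:
  obj    pos=(+2.452,-1.485) vel=(+5.686,-3.664) ωy=+109.09

Key-timestep trajectory:
   step    t(s)  obj.x    obj.z    obj.vx   obj.vz 
     35  0.1795   +0.492  -0.222  +1.392  -0.897
     71  0.3641   +0.881  -0.473  +2.823  -1.819
    107  0.5487   +1.535  -0.894  +4.254  -2.742


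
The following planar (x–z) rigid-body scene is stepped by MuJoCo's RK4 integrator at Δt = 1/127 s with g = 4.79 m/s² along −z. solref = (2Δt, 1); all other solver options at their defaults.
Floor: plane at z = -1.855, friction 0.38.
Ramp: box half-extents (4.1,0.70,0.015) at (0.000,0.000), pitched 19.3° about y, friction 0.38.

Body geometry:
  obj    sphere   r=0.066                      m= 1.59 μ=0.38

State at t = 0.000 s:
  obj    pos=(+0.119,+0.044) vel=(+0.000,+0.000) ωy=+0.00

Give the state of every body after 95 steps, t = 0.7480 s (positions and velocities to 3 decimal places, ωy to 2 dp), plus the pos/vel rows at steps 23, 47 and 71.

State at t = 0.7480 s:
  obj    pos=(+0.418,-0.060) vel=(+0.798,-0.280) ωy=+12.81

Key-timestep trajectory:
   step    t(s)  obj.x    obj.z    obj.vx   obj.vz 
     23  0.1811   +0.137  +0.038  +0.193  -0.068
     47  0.3701   +0.192  +0.019  +0.395  -0.138
     71  0.5591   +0.286  -0.014  +0.597  -0.209


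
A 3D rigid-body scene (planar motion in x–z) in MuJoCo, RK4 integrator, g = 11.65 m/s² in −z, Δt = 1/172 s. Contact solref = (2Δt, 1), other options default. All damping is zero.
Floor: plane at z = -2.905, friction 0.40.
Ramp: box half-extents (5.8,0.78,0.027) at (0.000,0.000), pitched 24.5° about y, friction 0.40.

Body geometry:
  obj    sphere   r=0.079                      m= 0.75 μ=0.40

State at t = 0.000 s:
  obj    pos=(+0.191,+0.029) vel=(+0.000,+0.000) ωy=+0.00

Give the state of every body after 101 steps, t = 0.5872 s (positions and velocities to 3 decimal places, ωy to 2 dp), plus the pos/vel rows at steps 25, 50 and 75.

State at t = 0.5872 s:
  obj    pos=(+0.733,-0.217) vel=(+1.844,-0.840) ωy=+25.64

Key-timestep trajectory:
   step    t(s)  obj.x    obj.z    obj.vx   obj.vz 
     25  0.1453   +0.224  +0.014  +0.457  -0.208
     50  0.2907   +0.324  -0.031  +0.913  -0.416
     75  0.4360   +0.490  -0.107  +1.369  -0.624


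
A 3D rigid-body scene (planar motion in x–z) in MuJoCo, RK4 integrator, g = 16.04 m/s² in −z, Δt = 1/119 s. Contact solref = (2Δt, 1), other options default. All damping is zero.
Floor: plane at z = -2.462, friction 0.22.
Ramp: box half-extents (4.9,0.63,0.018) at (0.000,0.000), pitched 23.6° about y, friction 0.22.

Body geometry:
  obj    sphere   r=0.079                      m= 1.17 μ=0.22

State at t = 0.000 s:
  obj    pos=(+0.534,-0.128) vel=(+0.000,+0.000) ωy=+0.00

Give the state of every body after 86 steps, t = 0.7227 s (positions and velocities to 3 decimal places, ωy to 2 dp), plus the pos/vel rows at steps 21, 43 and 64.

State at t = 0.7227 s:
  obj    pos=(+1.632,-0.607) vel=(+3.038,-1.327) ωy=+41.94

Key-timestep trajectory:
   step    t(s)  obj.x    obj.z    obj.vx   obj.vz 
     21  0.1765   +0.600  -0.156  +0.742  -0.324
     43  0.3613   +0.809  -0.247  +1.519  -0.664
     64  0.5378   +1.142  -0.393  +2.261  -0.988


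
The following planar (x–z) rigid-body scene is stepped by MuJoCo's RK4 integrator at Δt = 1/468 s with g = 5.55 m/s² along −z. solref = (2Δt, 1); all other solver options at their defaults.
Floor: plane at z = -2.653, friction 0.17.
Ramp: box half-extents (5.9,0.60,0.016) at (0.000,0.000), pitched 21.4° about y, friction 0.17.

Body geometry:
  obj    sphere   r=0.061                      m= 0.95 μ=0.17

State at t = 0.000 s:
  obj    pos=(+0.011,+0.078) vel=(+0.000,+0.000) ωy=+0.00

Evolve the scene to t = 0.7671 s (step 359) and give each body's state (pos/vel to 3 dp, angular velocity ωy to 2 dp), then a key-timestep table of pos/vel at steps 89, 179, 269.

State at t = 0.7671 s:
  obj    pos=(+0.407,-0.077) vel=(+1.033,-0.405) ωy=+18.19

Key-timestep trajectory:
   step    t(s)  obj.x    obj.z    obj.vx   obj.vz 
     89  0.1902   +0.035  +0.069  +0.256  -0.100
    179  0.3825   +0.110  +0.040  +0.515  -0.202
    269  0.5748   +0.234  -0.009  +0.774  -0.303


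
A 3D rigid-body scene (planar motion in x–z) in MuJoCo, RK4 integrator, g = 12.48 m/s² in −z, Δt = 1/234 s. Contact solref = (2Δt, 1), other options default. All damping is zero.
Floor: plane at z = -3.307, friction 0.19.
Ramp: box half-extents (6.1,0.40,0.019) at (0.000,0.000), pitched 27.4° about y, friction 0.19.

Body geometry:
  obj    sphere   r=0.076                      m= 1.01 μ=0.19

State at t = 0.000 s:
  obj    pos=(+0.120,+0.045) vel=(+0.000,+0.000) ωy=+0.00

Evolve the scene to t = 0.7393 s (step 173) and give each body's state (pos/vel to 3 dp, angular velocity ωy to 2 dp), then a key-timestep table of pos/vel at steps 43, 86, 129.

State at t = 0.7393 s:
  obj    pos=(+1.116,-0.471) vel=(+2.693,-1.396) ωy=+39.89

Key-timestep trajectory:
   step    t(s)  obj.x    obj.z    obj.vx   obj.vz 
     43  0.1838   +0.182  +0.013  +0.670  -0.347
     86  0.3675   +0.366  -0.083  +1.339  -0.694
    129  0.5513   +0.674  -0.242  +2.008  -1.041


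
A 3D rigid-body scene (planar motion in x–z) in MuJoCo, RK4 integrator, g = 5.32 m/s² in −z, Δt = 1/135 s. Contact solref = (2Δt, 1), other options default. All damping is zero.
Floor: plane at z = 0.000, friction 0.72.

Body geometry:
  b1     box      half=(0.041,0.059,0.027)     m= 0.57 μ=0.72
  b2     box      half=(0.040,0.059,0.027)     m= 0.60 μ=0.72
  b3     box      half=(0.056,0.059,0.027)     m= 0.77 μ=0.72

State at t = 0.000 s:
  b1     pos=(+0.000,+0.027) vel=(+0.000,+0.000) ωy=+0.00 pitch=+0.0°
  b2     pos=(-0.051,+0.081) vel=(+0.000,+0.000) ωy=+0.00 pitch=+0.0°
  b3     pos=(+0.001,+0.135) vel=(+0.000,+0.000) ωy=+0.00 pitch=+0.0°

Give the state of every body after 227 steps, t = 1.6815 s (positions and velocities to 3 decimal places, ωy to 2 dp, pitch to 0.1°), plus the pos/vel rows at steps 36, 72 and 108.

State at t = 1.6815 s:
  b1     pos=(+0.000,+0.027) vel=(+0.000,+0.000) ωy=+0.00 pitch=+0.0°
  b2     pos=(-0.090,+0.040) vel=(+0.000,+0.000) ωy=+0.00 pitch=-90.0°
  b3     pos=(+0.130,+0.027) vel=(+0.000,+0.000) ωy=+0.00 pitch=+180.0°

Key-timestep trajectory:
   step    t(s)  b1.x    b1.z    b1.vx   b1.vz   b2.x    b2.z    b2.vx   b2.vz   b3.x    b3.z    b3.vx   b3.vz 
     36  0.2667   +0.000  +0.027  +0.000  +0.001   -0.053  +0.080  -0.055  -0.024   +0.026  +0.115  +0.138  +0.062
     72  0.5333   +0.000  +0.027  +0.000  +0.000   -0.097  +0.043  -0.126  +0.103   +0.076  +0.101  +0.298  -0.207
    108  0.8000   +0.000  +0.027  +0.000  +0.000   -0.093  +0.042  +0.170  -0.105   +0.130  +0.027  -0.001  +0.002


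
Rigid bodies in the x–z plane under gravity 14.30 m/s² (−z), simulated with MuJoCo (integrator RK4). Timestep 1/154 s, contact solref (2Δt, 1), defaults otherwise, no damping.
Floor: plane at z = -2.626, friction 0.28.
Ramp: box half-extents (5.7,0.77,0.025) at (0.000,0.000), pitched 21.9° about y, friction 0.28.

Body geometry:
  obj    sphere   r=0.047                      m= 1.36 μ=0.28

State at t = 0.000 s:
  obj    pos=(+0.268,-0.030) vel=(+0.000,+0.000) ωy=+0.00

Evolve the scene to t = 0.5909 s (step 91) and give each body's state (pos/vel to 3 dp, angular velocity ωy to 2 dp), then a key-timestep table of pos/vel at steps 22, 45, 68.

State at t = 0.5909 s:
  obj    pos=(+0.885,-0.278) vel=(+2.089,-0.840) ωy=+47.88

Key-timestep trajectory:
   step    t(s)  obj.x    obj.z    obj.vx   obj.vz 
     22  0.1429   +0.304  -0.045  +0.505  -0.203
     45  0.2922   +0.419  -0.091  +1.033  -0.415
     68  0.4416   +0.613  -0.169  +1.561  -0.628


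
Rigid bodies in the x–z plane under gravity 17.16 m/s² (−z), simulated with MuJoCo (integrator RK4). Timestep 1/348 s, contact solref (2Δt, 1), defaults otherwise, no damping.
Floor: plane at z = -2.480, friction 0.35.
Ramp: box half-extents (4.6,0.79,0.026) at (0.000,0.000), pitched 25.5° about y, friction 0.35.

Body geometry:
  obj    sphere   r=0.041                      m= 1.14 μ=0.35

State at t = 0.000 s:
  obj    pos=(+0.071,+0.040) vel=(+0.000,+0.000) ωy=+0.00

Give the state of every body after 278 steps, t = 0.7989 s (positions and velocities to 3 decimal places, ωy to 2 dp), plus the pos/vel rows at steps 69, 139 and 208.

State at t = 0.7989 s:
  obj    pos=(+1.591,-0.685) vel=(+3.805,-1.815) ωy=+102.80

Key-timestep trajectory:
   step    t(s)  obj.x    obj.z    obj.vx   obj.vz 
     69  0.1983   +0.165  -0.004  +0.944  -0.450
    139  0.3994   +0.451  -0.141  +1.902  -0.907
    208  0.5977   +0.922  -0.366  +2.847  -1.358


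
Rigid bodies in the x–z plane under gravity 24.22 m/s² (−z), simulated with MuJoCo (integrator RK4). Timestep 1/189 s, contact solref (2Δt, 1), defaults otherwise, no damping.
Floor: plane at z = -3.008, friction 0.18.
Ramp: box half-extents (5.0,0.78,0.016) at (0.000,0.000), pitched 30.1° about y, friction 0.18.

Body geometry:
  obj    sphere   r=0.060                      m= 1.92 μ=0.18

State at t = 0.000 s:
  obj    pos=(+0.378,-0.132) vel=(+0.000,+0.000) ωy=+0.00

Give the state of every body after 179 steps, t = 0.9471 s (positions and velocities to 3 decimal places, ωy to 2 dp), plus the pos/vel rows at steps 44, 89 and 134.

State at t = 0.9471 s:
  obj    pos=(+3.745,-2.083) vel=(+7.110,-4.121) ωy=+136.90

Key-timestep trajectory:
   step    t(s)  obj.x    obj.z    obj.vx   obj.vz 
     44  0.2328   +0.582  -0.249  +1.748  -1.013
     89  0.4709   +1.211  -0.614  +3.535  -2.049
    134  0.7090   +2.265  -1.225  +5.323  -3.085


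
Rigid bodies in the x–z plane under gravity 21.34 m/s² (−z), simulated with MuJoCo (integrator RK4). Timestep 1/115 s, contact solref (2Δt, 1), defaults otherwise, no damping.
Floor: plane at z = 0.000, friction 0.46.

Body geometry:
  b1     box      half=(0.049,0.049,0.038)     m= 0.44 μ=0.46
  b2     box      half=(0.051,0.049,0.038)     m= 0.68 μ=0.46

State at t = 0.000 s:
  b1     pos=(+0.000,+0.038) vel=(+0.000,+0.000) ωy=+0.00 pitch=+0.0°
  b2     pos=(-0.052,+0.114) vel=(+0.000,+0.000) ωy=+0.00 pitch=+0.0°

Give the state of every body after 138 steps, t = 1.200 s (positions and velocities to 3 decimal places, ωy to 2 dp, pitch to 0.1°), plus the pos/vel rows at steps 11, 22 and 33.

State at t = 1.200 s:
  b1     pos=(+0.000,+0.038) vel=(+0.000,+0.000) ωy=+0.00 pitch=+0.0°
  b2     pos=(-0.104,+0.051) vel=(+0.000,+0.000) ωy=+0.00 pitch=-90.0°

Key-timestep trajectory:
   step    t(s)  b1.x    b1.z    b1.vx   b1.vz   b2.x    b2.z    b2.vx   b2.vz 
     11  0.0957   +0.000  +0.038  +0.001  +0.002   -0.057  +0.113  -0.121  -0.019
     22  0.1913   +0.000  +0.038  +0.001  +0.001   -0.082  +0.096  -0.395  -0.593
     33  0.2870   +0.000  +0.038  +0.000  +0.000   -0.105  +0.048  +0.045  +0.101


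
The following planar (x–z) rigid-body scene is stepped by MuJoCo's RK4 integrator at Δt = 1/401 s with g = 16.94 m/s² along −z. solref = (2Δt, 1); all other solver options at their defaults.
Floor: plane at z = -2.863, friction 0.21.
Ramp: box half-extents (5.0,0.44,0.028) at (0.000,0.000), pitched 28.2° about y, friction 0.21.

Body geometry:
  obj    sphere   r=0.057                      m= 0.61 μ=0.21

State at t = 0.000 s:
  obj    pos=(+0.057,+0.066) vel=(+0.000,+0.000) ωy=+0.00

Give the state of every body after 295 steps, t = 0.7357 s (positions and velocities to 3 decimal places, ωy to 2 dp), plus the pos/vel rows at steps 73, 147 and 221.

State at t = 0.7357 s:
  obj    pos=(+1.421,-0.665) vel=(+3.707,-1.988) ωy=+73.78

Key-timestep trajectory:
   step    t(s)  obj.x    obj.z    obj.vx   obj.vz 
     73  0.1820   +0.141  +0.021  +0.918  -0.492
    147  0.3666   +0.396  -0.116  +1.848  -0.991
    221  0.5511   +0.822  -0.345  +2.777  -1.489


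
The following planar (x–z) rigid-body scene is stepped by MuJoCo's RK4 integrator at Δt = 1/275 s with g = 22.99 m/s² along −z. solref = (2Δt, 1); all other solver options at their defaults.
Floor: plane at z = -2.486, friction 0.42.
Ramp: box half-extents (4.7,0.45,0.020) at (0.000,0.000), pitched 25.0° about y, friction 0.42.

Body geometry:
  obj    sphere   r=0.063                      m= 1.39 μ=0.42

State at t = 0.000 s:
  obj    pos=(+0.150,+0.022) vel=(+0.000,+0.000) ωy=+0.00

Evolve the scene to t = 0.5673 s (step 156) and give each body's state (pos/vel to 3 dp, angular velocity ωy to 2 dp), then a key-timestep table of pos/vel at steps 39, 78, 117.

State at t = 0.5673 s:
  obj    pos=(+1.162,-0.450) vel=(+3.568,-1.664) ωy=+62.48

Key-timestep trajectory:
   step    t(s)  obj.x    obj.z    obj.vx   obj.vz 
     39  0.1418   +0.213  -0.008  +0.892  -0.416
     78  0.2836   +0.403  -0.096  +1.784  -0.832
    117  0.4255   +0.719  -0.244  +2.676  -1.248
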